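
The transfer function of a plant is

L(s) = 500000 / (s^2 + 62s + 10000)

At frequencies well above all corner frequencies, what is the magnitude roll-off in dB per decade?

Each pole contributes −20 dB/decade at high frequency; each zero contributes +20 dB/decade.
Net: 0 zero(s) − 2 pole(s) → -40 dB/decade.

-40 dB/decade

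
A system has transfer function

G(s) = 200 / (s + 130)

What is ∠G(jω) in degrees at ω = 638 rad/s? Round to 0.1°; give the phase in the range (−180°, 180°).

-78.5°

Substitute s = j638:
Numerator: 200 = 200 + j0
Denominator: (j638) + 130 = 130 + j638
|N| = √(200² + 0²) ≈ 200, ∠N ≈ 0.00°
|D| = √(130² + 638²) ≈ 651.11, ∠D ≈ 78.48°
∠G = 0.00° − 78.48° = -78.48°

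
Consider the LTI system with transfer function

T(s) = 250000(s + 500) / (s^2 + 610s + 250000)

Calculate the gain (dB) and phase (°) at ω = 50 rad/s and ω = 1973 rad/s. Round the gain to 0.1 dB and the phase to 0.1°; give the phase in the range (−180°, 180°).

ω = 50: 54.0 dB, -1.3°; ω = 1973: 42.5 dB, -85.9°

At s = jω = j50:
zero (s+500): 500 + j50 → |·| = √(500²+50²) = √252500 ≈ 502.49, ∠ = arctan(50/500) ≈ 5.71°
quadratic: (j50)² + 610·j50 + 250000 = 247500 + j30500 → |·| ≈ 2.4937e+05, ∠ ≈ 7.03°
|T| = 250000 · 502.49 / 2.4937e+05 ≈ 503.76
Gain = 20 log₁₀(503.76) ≈ 54.04 dB
∠T = 5.71° − 7.03° = -1.32°

At s = jω = j1973:
zero (s+500): 500 + j1973 → |·| = √(500²+1973²) = √4142729 ≈ 2035.4, ∠ = arctan(1973/500) ≈ 75.78°
quadratic: (j1973)² + 610·j1973 + 250000 = -3642729 + j1203530 → |·| ≈ 3.8364e+06, ∠ ≈ 161.72°
|T| = 250000 · 2035.4 / 3.8364e+06 ≈ 132.64
Gain = 20 log₁₀(132.64) ≈ 42.45 dB
∠T = 75.78° − 161.72° = -85.94°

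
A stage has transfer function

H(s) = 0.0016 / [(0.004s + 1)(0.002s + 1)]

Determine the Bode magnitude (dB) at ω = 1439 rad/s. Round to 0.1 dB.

At ω = 1439 rad/s:
pole (1 + j1439·0.004) = 1 + j5.756 → |·| ≈ 5.8422, ∠ ≈ 80.14°
pole (1 + j1439·0.002) = 1 + j2.878 → |·| ≈ 3.0468, ∠ ≈ 70.84°
|H| = 0.0016 · 1 / (5.8422 · 3.0468) ≈ 8.9888e-05
Gain = 20 log₁₀(8.9888e-05) ≈ -80.93 dB

-80.9 dB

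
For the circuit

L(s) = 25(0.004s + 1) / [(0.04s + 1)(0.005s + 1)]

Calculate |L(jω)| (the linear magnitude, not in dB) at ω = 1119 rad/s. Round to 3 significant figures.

At ω = 1119 rad/s:
zero (1 + j1119·0.004) = 1 + j4.476 → |·| ≈ 4.5863, ∠ ≈ 77.41°
pole (1 + j1119·0.04) = 1 + j44.76 → |·| ≈ 44.771, ∠ ≈ 88.72°
pole (1 + j1119·0.005) = 1 + j5.595 → |·| ≈ 5.6837, ∠ ≈ 79.87°
|L| = 25 · 4.5863 / (44.771 · 5.6837) ≈ 0.45058

0.451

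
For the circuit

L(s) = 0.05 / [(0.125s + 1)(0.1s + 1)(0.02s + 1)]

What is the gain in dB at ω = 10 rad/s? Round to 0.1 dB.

At ω = 10 rad/s:
pole (1 + j10·0.125) = 1 + j1.25 → |·| ≈ 1.6008, ∠ ≈ 51.34°
pole (1 + j10·0.1) = 1 + j1 → |·| ≈ 1.4142, ∠ ≈ 45.00°
pole (1 + j10·0.02) = 1 + j0.2 → |·| ≈ 1.0198, ∠ ≈ 11.31°
|L| = 0.05 · 1 / (1.6008 · 1.4142 · 1.0198) ≈ 0.021657
Gain = 20 log₁₀(0.021657) ≈ -33.29 dB

-33.3 dB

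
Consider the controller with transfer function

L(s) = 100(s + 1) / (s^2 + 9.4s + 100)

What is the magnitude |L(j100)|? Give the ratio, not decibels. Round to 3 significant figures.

1.01

At s = jω = j100:
zero (s+1): 1 + j100 → |·| = √(1²+100²) = √10001 ≈ 100, ∠ = arctan(100/1) ≈ 89.43°
quadratic: (j100)² + 9.4·j100 + 100 = -9900 + j940 → |·| ≈ 9944.5, ∠ ≈ 174.58°
|L| = 100 · 100 / 9944.5 ≈ 1.0056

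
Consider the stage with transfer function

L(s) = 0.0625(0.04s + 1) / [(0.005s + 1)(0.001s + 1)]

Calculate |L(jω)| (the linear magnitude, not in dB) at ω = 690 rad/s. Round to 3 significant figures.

0.396

At ω = 690 rad/s:
zero (1 + j690·0.04) = 1 + j27.6 → |·| ≈ 27.618, ∠ ≈ 87.92°
pole (1 + j690·0.005) = 1 + j3.45 → |·| ≈ 3.592, ∠ ≈ 73.84°
pole (1 + j690·0.001) = 1 + j0.69 → |·| ≈ 1.2149, ∠ ≈ 34.61°
|L| = 0.0625 · 27.618 / (3.592 · 1.2149) ≈ 0.39554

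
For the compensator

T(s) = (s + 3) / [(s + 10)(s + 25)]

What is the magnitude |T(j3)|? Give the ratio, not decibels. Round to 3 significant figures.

0.0161

At s = jω = j3:
zero (s+3): 3 + j3 → |·| = √(3²+3²) = √18 ≈ 4.2426, ∠ = arctan(3/3) ≈ 45.00°
pole (s+10): 10 + j3 → |·| = √(10²+3²) = √109 ≈ 10.44, ∠ = arctan(3/10) ≈ 16.70°
pole (s+25): 25 + j3 → |·| = √(25²+3²) = √634 ≈ 25.179, ∠ = arctan(3/25) ≈ 6.84°
|T| = 1 · 4.2426 / 262.87 ≈ 0.01614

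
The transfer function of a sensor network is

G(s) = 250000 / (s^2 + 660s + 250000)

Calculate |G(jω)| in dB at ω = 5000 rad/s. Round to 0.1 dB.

At s = jω = j5000:
quadratic: (j5000)² + 660·j5000 + 250000 = -24750000 + j3300000 → |·| ≈ 2.4969e+07, ∠ ≈ 172.41°
|G| = 250000 / 2.4969e+07 ≈ 0.010012
Gain = 20 log₁₀(0.010012) ≈ -39.99 dB

-40.0 dB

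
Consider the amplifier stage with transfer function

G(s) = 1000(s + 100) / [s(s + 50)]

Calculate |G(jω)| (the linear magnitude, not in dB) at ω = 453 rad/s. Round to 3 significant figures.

At s = jω = j453:
zero (s+100): 100 + j453 → |·| = √(100²+453²) = √215209 ≈ 463.91, ∠ = arctan(453/100) ≈ 77.55°
pole (s+50): 50 + j453 → |·| = √(50²+453²) = √207709 ≈ 455.75, ∠ = arctan(453/50) ≈ 83.70°
pole at origin: |s| = 453, ∠ = 90.00° (in denominator)
|G| = 1000 · 463.91 / 2.0645e+05 ≈ 2.2471

2.25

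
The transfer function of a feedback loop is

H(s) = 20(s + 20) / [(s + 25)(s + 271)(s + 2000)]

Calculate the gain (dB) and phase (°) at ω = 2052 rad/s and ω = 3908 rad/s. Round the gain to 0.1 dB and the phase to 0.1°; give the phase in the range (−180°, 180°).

ω = 2052: -109.4 dB, -128.1°; ω = 3908: -118.7 dB, -148.9°

At s = jω = j2052:
zero (s+20): 20 + j2052 → |·| = √(20²+2052²) = √4211104 ≈ 2052.1, ∠ = arctan(2052/20) ≈ 89.44°
pole (s+25): 25 + j2052 → |·| = √(25²+2052²) = √4211329 ≈ 2052.2, ∠ = arctan(2052/25) ≈ 89.30°
pole (s+271): 271 + j2052 → |·| = √(271²+2052²) = √4284145 ≈ 2069.8, ∠ = arctan(2052/271) ≈ 82.48°
pole (s+2000): 2000 + j2052 → |·| = √(2000²+2052²) = √8210704 ≈ 2865.4, ∠ = arctan(2052/2000) ≈ 45.74°
|H| = 20 · 2052.1 / 1.2171e+10 ≈ 3.3721e-06
Gain = 20 log₁₀(3.3721e-06) ≈ -109.44 dB
∠H = 89.44° − 217.52° = -128.08°

At s = jω = j3908:
zero (s+20): 20 + j3908 → |·| = √(20²+3908²) = √15272864 ≈ 3908.1, ∠ = arctan(3908/20) ≈ 89.71°
pole (s+25): 25 + j3908 → |·| = √(25²+3908²) = √15273089 ≈ 3908.1, ∠ = arctan(3908/25) ≈ 89.63°
pole (s+271): 271 + j3908 → |·| = √(271²+3908²) = √15345905 ≈ 3917.4, ∠ = arctan(3908/271) ≈ 86.03°
pole (s+2000): 2000 + j3908 → |·| = √(2000²+3908²) = √19272464 ≈ 4390, ∠ = arctan(3908/2000) ≈ 62.90°
|H| = 20 · 3908.1 / 6.7209e+10 ≈ 1.163e-06
Gain = 20 log₁₀(1.163e-06) ≈ -118.69 dB
∠H = 89.71° − 238.56° = -148.85°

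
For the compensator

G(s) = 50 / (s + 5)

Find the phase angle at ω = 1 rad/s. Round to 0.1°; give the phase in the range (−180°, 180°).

-11.3°

At s = jω = j1:
pole (s+5): 5 + j1 → |·| = √(5²+1²) = √26 ≈ 5.099, ∠ = arctan(1/5) ≈ 11.31°
∠G = 0.00° − 11.31° = -11.31°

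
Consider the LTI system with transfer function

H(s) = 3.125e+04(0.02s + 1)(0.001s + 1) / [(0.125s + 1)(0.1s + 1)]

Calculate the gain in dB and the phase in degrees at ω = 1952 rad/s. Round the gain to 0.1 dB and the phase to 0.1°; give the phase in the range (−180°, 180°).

At ω = 1952 rad/s:
zero (1 + j1952·0.02) = 1 + j39.04 → |·| ≈ 39.053, ∠ ≈ 88.53°
zero (1 + j1952·0.001) = 1 + j1.952 → |·| ≈ 2.1932, ∠ ≈ 62.87°
pole (1 + j1952·0.125) = 1 + j244 → |·| ≈ 244, ∠ ≈ 89.77°
pole (1 + j1952·0.1) = 1 + j195.2 → |·| ≈ 195.2, ∠ ≈ 89.71°
|H| = 3.125e+04 · 39.053 · 2.1932 / (244 · 195.2) ≈ 56.197
Gain = 20 log₁₀(56.197) ≈ 34.99 dB
∠H = (88.53° + 62.87°) − (89.77° + 89.71°) = -28.08°

35.0 dB, -28.1°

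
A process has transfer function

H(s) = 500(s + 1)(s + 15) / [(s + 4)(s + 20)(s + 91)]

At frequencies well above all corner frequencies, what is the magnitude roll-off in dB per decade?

-20 dB/decade

Each pole contributes −20 dB/decade at high frequency; each zero contributes +20 dB/decade.
Net: 2 zero(s) − 3 pole(s) → -20 dB/decade.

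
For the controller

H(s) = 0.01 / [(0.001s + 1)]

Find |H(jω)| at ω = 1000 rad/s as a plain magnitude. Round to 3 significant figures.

At ω = 1000 rad/s:
pole (1 + j1000·0.001) = 1 + j1 → |·| ≈ 1.4142, ∠ ≈ 45.00°
|H| = 0.01 · 1 / (1.4142) ≈ 0.0070711

0.00707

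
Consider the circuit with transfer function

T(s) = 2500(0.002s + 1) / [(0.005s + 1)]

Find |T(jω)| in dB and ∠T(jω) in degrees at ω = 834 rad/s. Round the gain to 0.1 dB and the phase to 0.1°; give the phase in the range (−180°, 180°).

61.1 dB, -17.5°

At ω = 834 rad/s:
zero (1 + j834·0.002) = 1 + j1.668 → |·| ≈ 1.9448, ∠ ≈ 59.06°
pole (1 + j834·0.005) = 1 + j4.17 → |·| ≈ 4.2882, ∠ ≈ 76.51°
|T| = 2500 · 1.9448 / (4.2882) ≈ 1133.8
Gain = 20 log₁₀(1133.8) ≈ 61.09 dB
∠T = (59.06°) − (76.51°) = -17.45°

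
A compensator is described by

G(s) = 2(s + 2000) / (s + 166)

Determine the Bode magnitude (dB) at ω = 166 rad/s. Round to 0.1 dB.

24.7 dB

At s = jω = j166:
zero (s+2000): 2000 + j166 → |·| = √(2000²+166²) = √4027556 ≈ 2006.9, ∠ = arctan(166/2000) ≈ 4.74°
pole (s+166): 166 + j166 → |·| = √(166²+166²) = √55112 ≈ 234.76, ∠ = arctan(166/166) ≈ 45.00°
|G| = 2 · 2006.9 / 234.76 ≈ 17.097
Gain = 20 log₁₀(17.097) ≈ 24.66 dB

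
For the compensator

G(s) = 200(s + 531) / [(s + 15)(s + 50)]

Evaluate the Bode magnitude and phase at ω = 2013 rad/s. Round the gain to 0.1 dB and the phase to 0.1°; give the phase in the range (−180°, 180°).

-19.8 dB, -102.9°

At s = jω = j2013:
zero (s+531): 531 + j2013 → |·| = √(531²+2013²) = √4334130 ≈ 2081.9, ∠ = arctan(2013/531) ≈ 75.22°
pole (s+15): 15 + j2013 → |·| = √(15²+2013²) = √4052394 ≈ 2013.1, ∠ = arctan(2013/15) ≈ 89.57°
pole (s+50): 50 + j2013 → |·| = √(50²+2013²) = √4054669 ≈ 2013.6, ∠ = arctan(2013/50) ≈ 88.58°
|G| = 200 · 2081.9 / 4.0536e+06 ≈ 0.10272
Gain = 20 log₁₀(0.10272) ≈ -19.77 dB
∠G = 75.22° − 178.15° = -102.93°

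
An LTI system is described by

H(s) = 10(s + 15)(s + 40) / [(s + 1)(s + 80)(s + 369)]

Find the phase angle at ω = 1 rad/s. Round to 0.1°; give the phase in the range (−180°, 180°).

-40.6°

At s = jω = j1:
zero (s+15): 15 + j1 → |·| = √(15²+1²) = √226 ≈ 15.033, ∠ = arctan(1/15) ≈ 3.81°
zero (s+40): 40 + j1 → |·| = √(40²+1²) = √1601 ≈ 40.012, ∠ = arctan(1/40) ≈ 1.43°
pole (s+1): 1 + j1 → |·| = √(1²+1²) = √2 ≈ 1.4142, ∠ = arctan(1/1) ≈ 45.00°
pole (s+80): 80 + j1 → |·| = √(80²+1²) = √6401 ≈ 80.006, ∠ = arctan(1/80) ≈ 0.72°
pole (s+369): 369 + j1 → |·| = √(369²+1²) = √136162 ≈ 369, ∠ = arctan(1/369) ≈ 0.16°
∠H = 5.24° − 45.88° = -40.64°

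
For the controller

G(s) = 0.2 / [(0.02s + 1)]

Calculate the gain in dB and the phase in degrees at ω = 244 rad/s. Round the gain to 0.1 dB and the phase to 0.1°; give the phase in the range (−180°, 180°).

-27.9 dB, -78.4°

At ω = 244 rad/s:
pole (1 + j244·0.02) = 1 + j4.88 → |·| ≈ 4.9814, ∠ ≈ 78.42°
|G| = 0.2 · 1 / (4.9814) ≈ 0.040149
Gain = 20 log₁₀(0.040149) ≈ -27.93 dB
∠G = (0°) − (78.42°) = -78.42°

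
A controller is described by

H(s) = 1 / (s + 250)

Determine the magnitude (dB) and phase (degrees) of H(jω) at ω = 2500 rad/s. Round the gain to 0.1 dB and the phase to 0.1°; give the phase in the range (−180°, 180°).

At s = jω = j2500:
pole (s+250): 250 + j2500 → |·| = √(250²+2500²) = √6312500 ≈ 2512.5, ∠ = arctan(2500/250) ≈ 84.29°
|H| = 1 / 2512.5 ≈ 0.00039801
Gain = 20 log₁₀(0.00039801) ≈ -68.00 dB
∠H = 0.00° − 84.29° = -84.29°

-68.0 dB, -84.3°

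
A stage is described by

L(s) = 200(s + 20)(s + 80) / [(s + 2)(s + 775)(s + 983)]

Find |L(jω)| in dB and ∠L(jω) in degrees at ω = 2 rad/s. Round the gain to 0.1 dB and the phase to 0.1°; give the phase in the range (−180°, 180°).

-16.5 dB, -38.1°

At s = jω = j2:
zero (s+20): 20 + j2 → |·| = √(20²+2²) = √404 ≈ 20.1, ∠ = arctan(2/20) ≈ 5.71°
zero (s+80): 80 + j2 → |·| = √(80²+2²) = √6404 ≈ 80.025, ∠ = arctan(2/80) ≈ 1.43°
pole (s+2): 2 + j2 → |·| = √(2²+2²) = √8 ≈ 2.8284, ∠ = arctan(2/2) ≈ 45.00°
pole (s+775): 775 + j2 → |·| = √(775²+2²) = √600629 ≈ 775, ∠ = arctan(2/775) ≈ 0.15°
pole (s+983): 983 + j2 → |·| = √(983²+2²) = √966293 ≈ 983, ∠ = arctan(2/983) ≈ 0.12°
|L| = 200 · 1608.5 / 2.1547e+06 ≈ 0.1493
Gain = 20 log₁₀(0.1493) ≈ -16.52 dB
∠L = 7.14° − 45.27° = -38.13°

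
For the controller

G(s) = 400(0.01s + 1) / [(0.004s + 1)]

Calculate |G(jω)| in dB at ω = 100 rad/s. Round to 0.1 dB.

At ω = 100 rad/s:
zero (1 + j100·0.01) = 1 + j1 → |·| ≈ 1.4142, ∠ ≈ 45.00°
pole (1 + j100·0.004) = 1 + j0.4 → |·| ≈ 1.077, ∠ ≈ 21.80°
|G| = 400 · 1.4142 / (1.077) ≈ 525.24
Gain = 20 log₁₀(525.24) ≈ 54.41 dB

54.4 dB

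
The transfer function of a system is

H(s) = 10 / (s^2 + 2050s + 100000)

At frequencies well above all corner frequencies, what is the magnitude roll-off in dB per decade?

Each pole contributes −20 dB/decade at high frequency; each zero contributes +20 dB/decade.
Net: 0 zero(s) − 2 pole(s) → -40 dB/decade.

-40 dB/decade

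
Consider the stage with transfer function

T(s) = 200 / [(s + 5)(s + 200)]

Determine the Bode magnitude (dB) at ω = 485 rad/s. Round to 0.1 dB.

At s = jω = j485:
pole (s+5): 5 + j485 → |·| = √(5²+485²) = √235250 ≈ 485.03, ∠ = arctan(485/5) ≈ 89.41°
pole (s+200): 200 + j485 → |·| = √(200²+485²) = √275225 ≈ 524.62, ∠ = arctan(485/200) ≈ 67.59°
|T| = 200 / 2.5446e+05 ≈ 0.00078598
Gain = 20 log₁₀(0.00078598) ≈ -62.09 dB

-62.1 dB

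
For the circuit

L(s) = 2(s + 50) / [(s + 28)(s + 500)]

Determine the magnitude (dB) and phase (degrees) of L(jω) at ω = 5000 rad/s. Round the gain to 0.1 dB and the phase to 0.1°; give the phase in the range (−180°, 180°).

At s = jω = j5000:
zero (s+50): 50 + j5000 → |·| = √(50²+5000²) = √25002500 ≈ 5000.2, ∠ = arctan(5000/50) ≈ 89.43°
pole (s+28): 28 + j5000 → |·| = √(28²+5000²) = √25000784 ≈ 5000.1, ∠ = arctan(5000/28) ≈ 89.68°
pole (s+500): 500 + j5000 → |·| = √(500²+5000²) = √25250000 ≈ 5024.9, ∠ = arctan(5000/500) ≈ 84.29°
|L| = 2 · 5000.2 / 2.5125e+07 ≈ 0.00039803
Gain = 20 log₁₀(0.00039803) ≈ -68.00 dB
∠L = 89.43° − 173.97° = -84.54°

-68.0 dB, -84.5°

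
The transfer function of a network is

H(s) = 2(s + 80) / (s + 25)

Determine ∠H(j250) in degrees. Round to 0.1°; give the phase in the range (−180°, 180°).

At s = jω = j250:
zero (s+80): 80 + j250 → |·| = √(80²+250²) = √68900 ≈ 262.49, ∠ = arctan(250/80) ≈ 72.26°
pole (s+25): 25 + j250 → |·| = √(25²+250²) = √63125 ≈ 251.25, ∠ = arctan(250/25) ≈ 84.29°
∠H = 72.26° − 84.29° = -12.03°

-12.0°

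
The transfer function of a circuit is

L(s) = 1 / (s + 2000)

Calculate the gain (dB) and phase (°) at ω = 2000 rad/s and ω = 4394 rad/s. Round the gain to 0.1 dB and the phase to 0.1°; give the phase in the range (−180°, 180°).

Substitute s = j2000:
Numerator: 1 = 1 + j0
Denominator: (j2000) + 2000 = 2000 + j2000
|N| = √(1² + 0²) ≈ 1, ∠N ≈ 0.00°
|D| = √(2000² + 2000²) ≈ 2828.4, ∠D ≈ 45.00°
|L| = 1 / 2828.4 ≈ 0.00035356
Gain = 20 log₁₀(0.00035356) ≈ -69.03 dB
∠L = 0.00° − 45.00° = -45.00°

Substitute s = j4394:
Numerator: 1 = 1 + j0
Denominator: (j4394) + 2000 = 2000 + j4394
|N| = √(1² + 0²) ≈ 1, ∠N ≈ 0.00°
|D| = √(2000² + 4394²) ≈ 4827.8, ∠D ≈ 65.53°
|L| = 1 / 4827.8 ≈ 0.00020713
Gain = 20 log₁₀(0.00020713) ≈ -73.68 dB
∠L = 0.00° − 65.53° = -65.53°

ω = 2000: -69.0 dB, -45.0°; ω = 4394: -73.7 dB, -65.5°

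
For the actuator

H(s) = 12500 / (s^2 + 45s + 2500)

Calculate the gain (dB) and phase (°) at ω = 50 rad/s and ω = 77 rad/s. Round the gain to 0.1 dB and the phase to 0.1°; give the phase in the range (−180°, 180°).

At s = jω = j50:
quadratic: (j50)² + 45·j50 + 2500 = 0 + j2250 → |·| ≈ 2250, ∠ ≈ 90.00°
|H| = 12500 / 2250 ≈ 5.5556
Gain = 20 log₁₀(5.5556) ≈ 14.89 dB
∠H = 0.00° − 90.00° = -90.00°

At s = jω = j77:
quadratic: (j77)² + 45·j77 + 2500 = -3429 + j3465 → |·| ≈ 4874.9, ∠ ≈ 134.70°
|H| = 12500 / 4874.9 ≈ 2.5642
Gain = 20 log₁₀(2.5642) ≈ 8.18 dB
∠H = 0.00° − 134.70° = -134.70°

ω = 50: 14.9 dB, -90.0°; ω = 77: 8.2 dB, -134.7°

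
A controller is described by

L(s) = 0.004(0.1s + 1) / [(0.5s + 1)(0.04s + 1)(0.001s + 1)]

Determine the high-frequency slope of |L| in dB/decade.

Each pole contributes −20 dB/decade at high frequency; each zero contributes +20 dB/decade.
Net: 1 zero(s) − 3 pole(s) → -40 dB/decade.

-40 dB/decade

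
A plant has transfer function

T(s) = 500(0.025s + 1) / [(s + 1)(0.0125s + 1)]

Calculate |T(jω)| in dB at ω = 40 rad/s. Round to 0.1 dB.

At ω = 40 rad/s:
zero (1 + j40·0.025) = 1 + j1 → |·| ≈ 1.4142, ∠ ≈ 45.00°
pole (1 + j40·1) = 1 + j40 → |·| ≈ 40.012, ∠ ≈ 88.57°
pole (1 + j40·0.0125) = 1 + j0.5 → |·| ≈ 1.118, ∠ ≈ 26.57°
|T| = 500 · 1.4142 / (40.012 · 1.118) ≈ 15.807
Gain = 20 log₁₀(15.807) ≈ 23.98 dB

24.0 dB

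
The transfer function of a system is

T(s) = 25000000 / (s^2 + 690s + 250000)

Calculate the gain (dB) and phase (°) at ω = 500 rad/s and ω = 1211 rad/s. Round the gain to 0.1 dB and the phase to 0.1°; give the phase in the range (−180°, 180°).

At s = jω = j500:
quadratic: (j500)² + 690·j500 + 250000 = 0 + j345000 → |·| ≈ 3.45e+05, ∠ ≈ 90.00°
|T| = 25000000 / 3.45e+05 ≈ 72.464
Gain = 20 log₁₀(72.464) ≈ 37.20 dB
∠T = 0.00° − 90.00° = -90.00°

At s = jω = j1211:
quadratic: (j1211)² + 690·j1211 + 250000 = -1216521 + j835590 → |·| ≈ 1.4759e+06, ∠ ≈ 145.52°
|T| = 25000000 / 1.4759e+06 ≈ 16.939
Gain = 20 log₁₀(16.939) ≈ 24.58 dB
∠T = 0.00° − 145.52° = -145.52°

ω = 500: 37.2 dB, -90.0°; ω = 1211: 24.6 dB, -145.5°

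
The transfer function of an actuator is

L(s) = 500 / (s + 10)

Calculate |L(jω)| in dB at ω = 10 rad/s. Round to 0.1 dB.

Substitute s = j10:
Numerator: 500 = 500 + j0
Denominator: (j10) + 10 = 10 + j10
|N| = √(500² + 0²) ≈ 500, ∠N ≈ 0.00°
|D| = √(10² + 10²) ≈ 14.142, ∠D ≈ 45.00°
|L| = 500 / 14.142 ≈ 35.356
Gain = 20 log₁₀(35.356) ≈ 30.97 dB

31.0 dB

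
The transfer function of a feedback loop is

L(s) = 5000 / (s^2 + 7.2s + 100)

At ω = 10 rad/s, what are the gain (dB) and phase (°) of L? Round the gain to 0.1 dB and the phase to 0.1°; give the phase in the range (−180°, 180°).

At s = jω = j10:
quadratic: (j10)² + 7.2·j10 + 100 = 0 + j72 → |·| ≈ 72, ∠ ≈ 90.00°
|L| = 5000 / 72 ≈ 69.444
Gain = 20 log₁₀(69.444) ≈ 36.83 dB
∠L = 0.00° − 90.00° = -90.00°

36.8 dB, -90.0°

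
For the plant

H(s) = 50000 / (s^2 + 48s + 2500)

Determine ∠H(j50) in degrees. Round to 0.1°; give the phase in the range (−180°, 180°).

At s = jω = j50:
quadratic: (j50)² + 48·j50 + 2500 = 0 + j2400 → |·| ≈ 2400, ∠ ≈ 90.00°
∠H = 0.00° − 90.00° = -90.00°

-90.0°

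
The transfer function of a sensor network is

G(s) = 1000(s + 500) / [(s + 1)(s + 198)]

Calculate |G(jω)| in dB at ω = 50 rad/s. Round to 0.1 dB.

At s = jω = j50:
zero (s+500): 500 + j50 → |·| = √(500²+50²) = √252500 ≈ 502.49, ∠ = arctan(50/500) ≈ 5.71°
pole (s+1): 1 + j50 → |·| = √(1²+50²) = √2501 ≈ 50.01, ∠ = arctan(50/1) ≈ 88.85°
pole (s+198): 198 + j50 → |·| = √(198²+50²) = √41704 ≈ 204.22, ∠ = arctan(50/198) ≈ 14.17°
|G| = 1000 · 502.49 / 10213 ≈ 49.201
Gain = 20 log₁₀(49.201) ≈ 33.84 dB

33.8 dB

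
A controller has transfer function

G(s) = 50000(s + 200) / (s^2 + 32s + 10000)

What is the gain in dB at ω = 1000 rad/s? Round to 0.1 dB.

At s = jω = j1000:
zero (s+200): 200 + j1000 → |·| = √(200²+1000²) = √1040000 ≈ 1019.8, ∠ = arctan(1000/200) ≈ 78.69°
quadratic: (j1000)² + 32·j1000 + 10000 = -990000 + j32000 → |·| ≈ 9.9052e+05, ∠ ≈ 178.15°
|G| = 50000 · 1019.8 / 9.9052e+05 ≈ 51.478
Gain = 20 log₁₀(51.478) ≈ 34.23 dB

34.2 dB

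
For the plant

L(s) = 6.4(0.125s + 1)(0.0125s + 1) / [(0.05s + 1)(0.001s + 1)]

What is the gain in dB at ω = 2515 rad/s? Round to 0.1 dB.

45.4 dB

At ω = 2515 rad/s:
zero (1 + j2515·0.125) = 1 + j314.375 → |·| ≈ 314.38, ∠ ≈ 89.82°
zero (1 + j2515·0.0125) = 1 + j31.4375 → |·| ≈ 31.453, ∠ ≈ 88.18°
pole (1 + j2515·0.05) = 1 + j125.75 → |·| ≈ 125.75, ∠ ≈ 89.54°
pole (1 + j2515·0.001) = 1 + j2.515 → |·| ≈ 2.7065, ∠ ≈ 68.32°
|L| = 6.4 · 314.38 · 31.453 / (125.75 · 2.7065) ≈ 185.94
Gain = 20 log₁₀(185.94) ≈ 45.39 dB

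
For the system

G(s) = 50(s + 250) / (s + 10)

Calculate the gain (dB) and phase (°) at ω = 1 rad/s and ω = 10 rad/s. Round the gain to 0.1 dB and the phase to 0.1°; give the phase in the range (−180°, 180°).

ω = 1: 61.9 dB, -5.5°; ω = 10: 58.9 dB, -42.7°

At s = jω = j1:
zero (s+250): 250 + j1 → |·| = √(250²+1²) = √62501 ≈ 250, ∠ = arctan(1/250) ≈ 0.23°
pole (s+10): 10 + j1 → |·| = √(10²+1²) = √101 ≈ 10.05, ∠ = arctan(1/10) ≈ 5.71°
|G| = 50 · 250 / 10.05 ≈ 1243.8
Gain = 20 log₁₀(1243.8) ≈ 61.90 dB
∠G = 0.23° − 5.71° = -5.48°

At s = jω = j10:
zero (s+250): 250 + j10 → |·| = √(250²+10²) = √62600 ≈ 250.2, ∠ = arctan(10/250) ≈ 2.29°
pole (s+10): 10 + j10 → |·| = √(10²+10²) = √200 ≈ 14.142, ∠ = arctan(10/10) ≈ 45.00°
|G| = 50 · 250.2 / 14.142 ≈ 884.6
Gain = 20 log₁₀(884.6) ≈ 58.93 dB
∠G = 2.29° − 45.00° = -42.71°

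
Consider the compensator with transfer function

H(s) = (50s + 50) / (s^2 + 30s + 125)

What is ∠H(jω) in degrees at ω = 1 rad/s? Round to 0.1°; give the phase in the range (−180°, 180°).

31.4°

Substitute s = j1:
Numerator: 50(j1) + 50 = 50 + j50
Denominator: (j1)^2 + 30(j1) + 125 = 124 + j30
|N| = √(50² + 50²) ≈ 70.711, ∠N ≈ 45.00°
|D| = √(124² + 30²) ≈ 127.58, ∠D ≈ 13.60°
∠H = 45.00° − 13.60° = 31.40°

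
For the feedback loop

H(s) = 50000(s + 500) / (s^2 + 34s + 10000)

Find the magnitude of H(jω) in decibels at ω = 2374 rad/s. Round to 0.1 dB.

26.7 dB

At s = jω = j2374:
zero (s+500): 500 + j2374 → |·| = √(500²+2374²) = √5885876 ≈ 2426.1, ∠ = arctan(2374/500) ≈ 78.11°
quadratic: (j2374)² + 34·j2374 + 10000 = -5625876 + j80716 → |·| ≈ 5.6265e+06, ∠ ≈ 179.18°
|H| = 50000 · 2426.1 / 5.6265e+06 ≈ 21.56
Gain = 20 log₁₀(21.56) ≈ 26.67 dB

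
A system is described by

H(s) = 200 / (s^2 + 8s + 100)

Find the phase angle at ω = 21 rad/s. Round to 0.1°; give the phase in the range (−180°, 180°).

At s = jω = j21:
quadratic: (j21)² + 8·j21 + 100 = -341 + j168 → |·| ≈ 380.14, ∠ ≈ 153.77°
∠H = 0.00° − 153.77° = -153.77°

-153.8°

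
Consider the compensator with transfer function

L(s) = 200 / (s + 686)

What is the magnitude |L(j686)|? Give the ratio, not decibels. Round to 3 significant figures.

At s = jω = j686:
pole (s+686): 686 + j686 → |·| = √(686²+686²) = √941192 ≈ 970.15, ∠ = arctan(686/686) ≈ 45.00°
|L| = 200 / 970.15 ≈ 0.20615

0.206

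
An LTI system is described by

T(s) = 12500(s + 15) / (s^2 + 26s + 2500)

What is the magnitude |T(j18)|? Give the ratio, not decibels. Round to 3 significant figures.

132

At s = jω = j18:
zero (s+15): 15 + j18 → |·| = √(15²+18²) = √549 ≈ 23.431, ∠ = arctan(18/15) ≈ 50.19°
quadratic: (j18)² + 26·j18 + 2500 = 2176 + j468 → |·| ≈ 2225.8, ∠ ≈ 12.14°
|T| = 12500 · 23.431 / 2225.8 ≈ 131.59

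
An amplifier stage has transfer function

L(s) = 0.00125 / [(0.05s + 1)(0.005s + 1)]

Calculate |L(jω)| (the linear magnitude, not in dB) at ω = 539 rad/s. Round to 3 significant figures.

1.61e-05

At ω = 539 rad/s:
pole (1 + j539·0.05) = 1 + j26.95 → |·| ≈ 26.969, ∠ ≈ 87.87°
pole (1 + j539·0.005) = 1 + j2.695 → |·| ≈ 2.8745, ∠ ≈ 69.64°
|L| = 0.00125 · 1 / (26.969 · 2.8745) ≈ 1.6124e-05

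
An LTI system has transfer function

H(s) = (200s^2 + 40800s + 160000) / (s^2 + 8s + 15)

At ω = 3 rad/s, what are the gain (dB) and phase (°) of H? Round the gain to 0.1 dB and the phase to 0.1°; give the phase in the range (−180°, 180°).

Substitute s = j3:
Numerator: 200(j3)^2 + 40800(j3) + 160000 = 158200 + j122400
Denominator: (j3)^2 + 8(j3) + 15 = 6 + j24
|N| = √(158200² + 122400²) ≈ 2.0002e+05, ∠N ≈ 37.73°
|D| = √(6² + 24²) ≈ 24.739, ∠D ≈ 75.96°
|H| = 2.0002e+05 / 24.739 ≈ 8085.2
Gain = 20 log₁₀(8085.2) ≈ 78.15 dB
∠H = 37.73° − 75.96° = -38.23°

78.2 dB, -38.2°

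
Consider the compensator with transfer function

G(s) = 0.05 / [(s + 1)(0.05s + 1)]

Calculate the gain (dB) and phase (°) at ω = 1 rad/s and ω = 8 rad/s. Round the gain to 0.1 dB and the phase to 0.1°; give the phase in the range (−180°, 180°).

At ω = 1 rad/s:
pole (1 + j1·1) = 1 + j1 → |·| ≈ 1.4142, ∠ ≈ 45.00°
pole (1 + j1·0.05) = 1 + j0.05 → |·| ≈ 1.0012, ∠ ≈ 2.86°
|G| = 0.05 · 1 / (1.4142 · 1.0012) ≈ 0.035313
Gain = 20 log₁₀(0.035313) ≈ -29.04 dB
∠G = (0°) − (45.00° + 2.86°) = -47.86°

At ω = 8 rad/s:
pole (1 + j8·1) = 1 + j8 → |·| ≈ 8.0623, ∠ ≈ 82.87°
pole (1 + j8·0.05) = 1 + j0.4 → |·| ≈ 1.077, ∠ ≈ 21.80°
|G| = 0.05 · 1 / (8.0623 · 1.077) ≈ 0.0057583
Gain = 20 log₁₀(0.0057583) ≈ -44.79 dB
∠G = (0°) − (82.87° + 21.80°) = -104.67°

ω = 1: -29.0 dB, -47.9°; ω = 8: -44.8 dB, -104.7°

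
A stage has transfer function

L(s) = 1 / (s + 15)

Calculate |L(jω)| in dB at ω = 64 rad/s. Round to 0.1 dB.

Substitute s = j64:
Numerator: 1 = 1 + j0
Denominator: (j64) + 15 = 15 + j64
|N| = √(1² + 0²) ≈ 1, ∠N ≈ 0.00°
|D| = √(15² + 64²) ≈ 65.734, ∠D ≈ 76.81°
|L| = 1 / 65.734 ≈ 0.015213
Gain = 20 log₁₀(0.015213) ≈ -36.36 dB

-36.4 dB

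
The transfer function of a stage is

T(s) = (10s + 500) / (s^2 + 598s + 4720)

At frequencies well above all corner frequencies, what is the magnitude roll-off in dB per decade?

Each pole contributes −20 dB/decade at high frequency; each zero contributes +20 dB/decade.
Net: 1 zero(s) − 2 pole(s) → -20 dB/decade.

-20 dB/decade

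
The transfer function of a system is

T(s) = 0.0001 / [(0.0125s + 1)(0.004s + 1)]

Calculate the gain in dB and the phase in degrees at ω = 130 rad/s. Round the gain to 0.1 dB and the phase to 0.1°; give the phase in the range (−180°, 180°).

-86.7 dB, -85.9°

At ω = 130 rad/s:
pole (1 + j130·0.0125) = 1 + j1.625 → |·| ≈ 1.908, ∠ ≈ 58.39°
pole (1 + j130·0.004) = 1 + j0.52 → |·| ≈ 1.1271, ∠ ≈ 27.47°
|T| = 0.0001 · 1 / (1.908 · 1.1271) ≈ 4.6501e-05
Gain = 20 log₁₀(4.6501e-05) ≈ -86.65 dB
∠T = (0°) − (58.39° + 27.47°) = -85.86°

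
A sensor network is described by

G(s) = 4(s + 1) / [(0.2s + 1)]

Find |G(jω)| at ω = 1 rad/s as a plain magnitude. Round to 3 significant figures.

5.55

At ω = 1 rad/s:
zero (1 + j1·1) = 1 + j1 → |·| ≈ 1.4142, ∠ ≈ 45.00°
pole (1 + j1·0.2) = 1 + j0.2 → |·| ≈ 1.0198, ∠ ≈ 11.31°
|G| = 4 · 1.4142 / (1.0198) ≈ 5.547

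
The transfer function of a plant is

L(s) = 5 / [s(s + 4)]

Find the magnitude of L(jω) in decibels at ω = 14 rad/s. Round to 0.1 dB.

At s = jω = j14:
pole (s+4): 4 + j14 → |·| = √(4²+14²) = √212 ≈ 14.56, ∠ = arctan(14/4) ≈ 74.05°
pole at origin: |s| = 14, ∠ = 90.00° (in denominator)
|L| = 5 / 203.84 ≈ 0.024529
Gain = 20 log₁₀(0.024529) ≈ -32.21 dB

-32.2 dB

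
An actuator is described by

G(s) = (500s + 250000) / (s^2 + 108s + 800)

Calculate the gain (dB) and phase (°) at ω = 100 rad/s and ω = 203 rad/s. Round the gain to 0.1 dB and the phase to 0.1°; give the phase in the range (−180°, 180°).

Substitute s = j100:
Numerator: 500(j100) + 250000 = 250000 + j50000
Denominator: (j100)^2 + 108(j100) + 800 = -9200 + j10800
|N| = √(250000² + 50000²) ≈ 2.5495e+05, ∠N ≈ 11.31°
|D| = √(9200² + 10800²) ≈ 14187, ∠D ≈ 130.43°
|G| = 2.5495e+05 / 14187 ≈ 17.971
Gain = 20 log₁₀(17.971) ≈ 25.09 dB
∠G = 11.31° − 130.43° = -119.12°

Substitute s = j203:
Numerator: 500(j203) + 250000 = 250000 + j101500
Denominator: (j203)^2 + 108(j203) + 800 = -40409 + j21924
|N| = √(250000² + 101500²) ≈ 2.6982e+05, ∠N ≈ 22.10°
|D| = √(40409² + 21924²) ≈ 45973, ∠D ≈ 151.52°
|G| = 2.6982e+05 / 45973 ≈ 5.8691
Gain = 20 log₁₀(5.8691) ≈ 15.37 dB
∠G = 22.10° − 151.52° = -129.42°

ω = 100: 25.1 dB, -119.1°; ω = 203: 15.4 dB, -129.4°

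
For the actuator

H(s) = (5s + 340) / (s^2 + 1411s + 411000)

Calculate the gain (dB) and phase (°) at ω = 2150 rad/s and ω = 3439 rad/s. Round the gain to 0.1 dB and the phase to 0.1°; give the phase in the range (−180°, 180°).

ω = 2150: -53.7 dB, -56.0°; ω = 3439: -57.2 dB, -68.1°

Substitute s = j2150:
Numerator: 5(j2150) + 340 = 340 + j10750
Denominator: (j2150)^2 + 1411(j2150) + 411000 = -4211500 + j3033650
|N| = √(340² + 10750²) ≈ 10755, ∠N ≈ 88.19°
|D| = √(4211500² + 3033650²) ≈ 5.1904e+06, ∠D ≈ 144.23°
|H| = 10755 / 5.1904e+06 ≈ 0.0020721
Gain = 20 log₁₀(0.0020721) ≈ -53.67 dB
∠H = 88.19° − 144.23° = -56.04°

Substitute s = j3439:
Numerator: 5(j3439) + 340 = 340 + j17195
Denominator: (j3439)^2 + 1411(j3439) + 411000 = -11415721 + j4852429
|N| = √(340² + 17195²) ≈ 17198, ∠N ≈ 88.87°
|D| = √(11415721² + 4852429²) ≈ 1.2404e+07, ∠D ≈ 156.97°
|H| = 17198 / 1.2404e+07 ≈ 0.0013865
Gain = 20 log₁₀(0.0013865) ≈ -57.16 dB
∠H = 88.87° − 156.97° = -68.10°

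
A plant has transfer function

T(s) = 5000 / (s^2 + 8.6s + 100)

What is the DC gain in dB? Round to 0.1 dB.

34.0 dB

T(0) = 5000 / 100 = 50
20 log₁₀(50) ≈ 33.98 dB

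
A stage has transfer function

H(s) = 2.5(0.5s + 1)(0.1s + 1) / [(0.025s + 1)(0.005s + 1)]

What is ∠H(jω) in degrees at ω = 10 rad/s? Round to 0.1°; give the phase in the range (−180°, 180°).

106.8°

At ω = 10 rad/s:
zero (1 + j10·0.5) = 1 + j5 → |·| ≈ 5.099, ∠ ≈ 78.69°
zero (1 + j10·0.1) = 1 + j1 → |·| ≈ 1.4142, ∠ ≈ 45.00°
pole (1 + j10·0.025) = 1 + j0.25 → |·| ≈ 1.0308, ∠ ≈ 14.04°
pole (1 + j10·0.005) = 1 + j0.05 → |·| ≈ 1.0012, ∠ ≈ 2.86°
∠H = (78.69° + 45.00°) − (14.04° + 2.86°) = 106.79°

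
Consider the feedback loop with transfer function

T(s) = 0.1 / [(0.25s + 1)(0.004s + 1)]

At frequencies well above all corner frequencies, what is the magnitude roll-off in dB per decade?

-40 dB/decade

Each pole contributes −20 dB/decade at high frequency; each zero contributes +20 dB/decade.
Net: 0 zero(s) − 2 pole(s) → -40 dB/decade.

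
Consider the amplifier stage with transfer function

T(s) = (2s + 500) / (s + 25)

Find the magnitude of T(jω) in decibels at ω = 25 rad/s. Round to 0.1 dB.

Substitute s = j25:
Numerator: 2(j25) + 500 = 500 + j50
Denominator: (j25) + 25 = 25 + j25
|N| = √(500² + 50²) ≈ 502.49, ∠N ≈ 5.71°
|D| = √(25² + 25²) ≈ 35.355, ∠D ≈ 45.00°
|T| = 502.49 / 35.355 ≈ 14.213
Gain = 20 log₁₀(14.213) ≈ 23.05 dB

23.1 dB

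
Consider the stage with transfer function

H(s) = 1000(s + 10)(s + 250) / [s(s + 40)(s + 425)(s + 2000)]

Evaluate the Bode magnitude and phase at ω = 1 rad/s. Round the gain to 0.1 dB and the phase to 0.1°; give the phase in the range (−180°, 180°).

At s = jω = j1:
zero (s+10): 10 + j1 → |·| = √(10²+1²) = √101 ≈ 10.05, ∠ = arctan(1/10) ≈ 5.71°
zero (s+250): 250 + j1 → |·| = √(250²+1²) = √62501 ≈ 250, ∠ = arctan(1/250) ≈ 0.23°
pole (s+40): 40 + j1 → |·| = √(40²+1²) = √1601 ≈ 40.012, ∠ = arctan(1/40) ≈ 1.43°
pole (s+425): 425 + j1 → |·| = √(425²+1²) = √180626 ≈ 425, ∠ = arctan(1/425) ≈ 0.13°
pole (s+2000): 2000 + j1 → |·| = √(2000²+1²) = √4000001 ≈ 2000, ∠ = arctan(1/2000) ≈ 0.03°
pole at origin: |s| = 1, ∠ = 90.00° (in denominator)
|H| = 1000 · 2512.5 / 3.401e+07 ≈ 0.073875
Gain = 20 log₁₀(0.073875) ≈ -22.63 dB
∠H = 5.94° − 91.59° = -85.65°

-22.6 dB, -85.7°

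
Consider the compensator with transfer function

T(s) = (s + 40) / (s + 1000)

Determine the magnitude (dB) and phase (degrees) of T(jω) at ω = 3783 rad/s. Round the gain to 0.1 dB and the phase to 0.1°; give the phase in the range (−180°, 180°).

-0.3 dB, 14.2°

At s = jω = j3783:
zero (s+40): 40 + j3783 → |·| = √(40²+3783²) = √14312689 ≈ 3783.2, ∠ = arctan(3783/40) ≈ 89.39°
pole (s+1000): 1000 + j3783 → |·| = √(1000²+3783²) = √15311089 ≈ 3912.9, ∠ = arctan(3783/1000) ≈ 75.19°
|T| = 1 · 3783.2 / 3912.9 ≈ 0.96685
Gain = 20 log₁₀(0.96685) ≈ -0.29 dB
∠T = 89.39° − 75.19° = 14.20°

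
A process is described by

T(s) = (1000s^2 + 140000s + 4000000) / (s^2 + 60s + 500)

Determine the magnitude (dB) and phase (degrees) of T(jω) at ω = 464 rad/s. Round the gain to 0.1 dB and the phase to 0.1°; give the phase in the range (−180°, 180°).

60.2 dB, -9.7°

Substitute s = j464:
Numerator: 1000(j464)^2 + 140000(j464) + 4000000 = -211296000 + j64960000
Denominator: (j464)^2 + 60(j464) + 500 = -214796 + j27840
|N| = √(211296000² + 64960000²) ≈ 2.2106e+08, ∠N ≈ 162.91°
|D| = √(214796² + 27840²) ≈ 2.1659e+05, ∠D ≈ 172.61°
|T| = 2.2106e+08 / 2.1659e+05 ≈ 1020.6
Gain = 20 log₁₀(1020.6) ≈ 60.18 dB
∠T = 162.91° − 172.61° = -9.70°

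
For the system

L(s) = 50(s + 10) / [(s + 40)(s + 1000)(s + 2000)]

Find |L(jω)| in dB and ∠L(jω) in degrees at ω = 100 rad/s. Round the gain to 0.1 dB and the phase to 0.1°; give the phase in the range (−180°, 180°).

At s = jω = j100:
zero (s+10): 10 + j100 → |·| = √(10²+100²) = √10100 ≈ 100.5, ∠ = arctan(100/10) ≈ 84.29°
pole (s+40): 40 + j100 → |·| = √(40²+100²) = √11600 ≈ 107.7, ∠ = arctan(100/40) ≈ 68.20°
pole (s+1000): 1000 + j100 → |·| = √(1000²+100²) = √1010000 ≈ 1005, ∠ = arctan(100/1000) ≈ 5.71°
pole (s+2000): 2000 + j100 → |·| = √(2000²+100²) = √4010000 ≈ 2002.5, ∠ = arctan(100/2000) ≈ 2.86°
|L| = 50 · 100.5 / 2.1675e+08 ≈ 2.3183e-05
Gain = 20 log₁₀(2.3183e-05) ≈ -92.70 dB
∠L = 84.29° − 76.77° = 7.52°

-92.7 dB, 7.5°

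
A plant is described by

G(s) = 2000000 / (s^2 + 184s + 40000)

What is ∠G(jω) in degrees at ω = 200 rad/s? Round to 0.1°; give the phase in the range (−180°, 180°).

At s = jω = j200:
quadratic: (j200)² + 184·j200 + 40000 = 0 + j36800 → |·| ≈ 36800, ∠ ≈ 90.00°
∠G = 0.00° − 90.00° = -90.00°

-90.0°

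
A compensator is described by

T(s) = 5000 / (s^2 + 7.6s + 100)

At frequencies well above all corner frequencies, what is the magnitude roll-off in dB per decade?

-40 dB/decade

Each pole contributes −20 dB/decade at high frequency; each zero contributes +20 dB/decade.
Net: 0 zero(s) − 2 pole(s) → -40 dB/decade.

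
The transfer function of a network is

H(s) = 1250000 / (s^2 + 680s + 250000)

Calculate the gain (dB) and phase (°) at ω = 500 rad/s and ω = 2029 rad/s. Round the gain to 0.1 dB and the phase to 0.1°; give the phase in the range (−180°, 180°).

At s = jω = j500:
quadratic: (j500)² + 680·j500 + 250000 = 0 + j340000 → |·| ≈ 3.4e+05, ∠ ≈ 90.00°
|H| = 1250000 / 3.4e+05 ≈ 3.6765
Gain = 20 log₁₀(3.6765) ≈ 11.31 dB
∠H = 0.00° − 90.00° = -90.00°

At s = jω = j2029:
quadratic: (j2029)² + 680·j2029 + 250000 = -3866841 + j1379720 → |·| ≈ 4.1056e+06, ∠ ≈ 160.36°
|H| = 1250000 / 4.1056e+06 ≈ 0.30446
Gain = 20 log₁₀(0.30446) ≈ -10.33 dB
∠H = 0.00° − 160.36° = -160.36°

ω = 500: 11.3 dB, -90.0°; ω = 2029: -10.3 dB, -160.4°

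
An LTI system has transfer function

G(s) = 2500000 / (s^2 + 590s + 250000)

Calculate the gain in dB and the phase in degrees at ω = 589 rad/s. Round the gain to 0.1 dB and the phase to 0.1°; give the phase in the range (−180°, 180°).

16.8 dB, -105.6°

At s = jω = j589:
quadratic: (j589)² + 590·j589 + 250000 = -96921 + j347510 → |·| ≈ 3.6077e+05, ∠ ≈ 105.58°
|G| = 2500000 / 3.6077e+05 ≈ 6.9296
Gain = 20 log₁₀(6.9296) ≈ 16.81 dB
∠G = 0.00° − 105.58° = -105.58°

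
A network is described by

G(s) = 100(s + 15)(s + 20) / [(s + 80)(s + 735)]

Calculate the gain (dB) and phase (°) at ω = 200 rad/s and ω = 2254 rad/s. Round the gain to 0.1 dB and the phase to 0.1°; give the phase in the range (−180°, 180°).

ω = 200: 27.8 dB, 86.6°; ω = 2254: 39.6 dB, 19.2°

At s = jω = j200:
zero (s+15): 15 + j200 → |·| = √(15²+200²) = √40225 ≈ 200.56, ∠ = arctan(200/15) ≈ 85.71°
zero (s+20): 20 + j200 → |·| = √(20²+200²) = √40400 ≈ 201, ∠ = arctan(200/20) ≈ 84.29°
pole (s+80): 80 + j200 → |·| = √(80²+200²) = √46400 ≈ 215.41, ∠ = arctan(200/80) ≈ 68.20°
pole (s+735): 735 + j200 → |·| = √(735²+200²) = √580225 ≈ 761.73, ∠ = arctan(200/735) ≈ 15.22°
|G| = 100 · 40313 / 1.6408e+05 ≈ 24.569
Gain = 20 log₁₀(24.569) ≈ 27.81 dB
∠G = 170.00° − 83.42° = 86.58°

At s = jω = j2254:
zero (s+15): 15 + j2254 → |·| = √(15²+2254²) = √5080741 ≈ 2254, ∠ = arctan(2254/15) ≈ 89.62°
zero (s+20): 20 + j2254 → |·| = √(20²+2254²) = √5080916 ≈ 2254.1, ∠ = arctan(2254/20) ≈ 89.49°
pole (s+80): 80 + j2254 → |·| = √(80²+2254²) = √5086916 ≈ 2255.4, ∠ = arctan(2254/80) ≈ 87.97°
pole (s+735): 735 + j2254 → |·| = √(735²+2254²) = √5620741 ≈ 2370.8, ∠ = arctan(2254/735) ≈ 71.94°
|G| = 100 · 5.0807e+06 / 5.3471e+06 ≈ 95.018
Gain = 20 log₁₀(95.018) ≈ 39.56 dB
∠G = 179.11° − 159.91° = 19.20°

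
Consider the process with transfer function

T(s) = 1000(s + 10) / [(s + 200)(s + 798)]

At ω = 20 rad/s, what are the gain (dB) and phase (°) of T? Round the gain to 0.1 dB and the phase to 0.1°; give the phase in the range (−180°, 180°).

At s = jω = j20:
zero (s+10): 10 + j20 → |·| = √(10²+20²) = √500 ≈ 22.361, ∠ = arctan(20/10) ≈ 63.43°
pole (s+200): 200 + j20 → |·| = √(200²+20²) = √40400 ≈ 201, ∠ = arctan(20/200) ≈ 5.71°
pole (s+798): 798 + j20 → |·| = √(798²+20²) = √637204 ≈ 798.25, ∠ = arctan(20/798) ≈ 1.44°
|T| = 1000 · 22.361 / 1.6045e+05 ≈ 0.13936
Gain = 20 log₁₀(0.13936) ≈ -17.12 dB
∠T = 63.43° − 7.15° = 56.28°

-17.1 dB, 56.3°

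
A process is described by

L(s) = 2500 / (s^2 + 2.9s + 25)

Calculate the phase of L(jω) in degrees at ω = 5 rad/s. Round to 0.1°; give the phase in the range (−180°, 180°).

At s = jω = j5:
quadratic: (j5)² + 2.9·j5 + 25 = 0 + j14.5 → |·| ≈ 14.5, ∠ ≈ 90.00°
∠L = 0.00° − 90.00° = -90.00°

-90.0°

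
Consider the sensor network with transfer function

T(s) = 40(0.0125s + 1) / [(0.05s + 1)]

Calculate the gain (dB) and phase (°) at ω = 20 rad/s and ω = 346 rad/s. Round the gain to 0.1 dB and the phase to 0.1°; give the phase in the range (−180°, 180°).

ω = 20: 29.3 dB, -31.0°; ω = 346: 20.2 dB, -9.7°

At ω = 20 rad/s:
zero (1 + j20·0.0125) = 1 + j0.25 → |·| ≈ 1.0308, ∠ ≈ 14.04°
pole (1 + j20·0.05) = 1 + j1 → |·| ≈ 1.4142, ∠ ≈ 45.00°
|T| = 40 · 1.0308 / (1.4142) ≈ 29.156
Gain = 20 log₁₀(29.156) ≈ 29.29 dB
∠T = (14.04°) − (45.00°) = -30.96°

At ω = 346 rad/s:
zero (1 + j346·0.0125) = 1 + j4.325 → |·| ≈ 4.4391, ∠ ≈ 76.98°
pole (1 + j346·0.05) = 1 + j17.3 → |·| ≈ 17.329, ∠ ≈ 86.69°
|T| = 40 · 4.4391 / (17.329) ≈ 10.247
Gain = 20 log₁₀(10.247) ≈ 20.21 dB
∠T = (76.98°) − (86.69°) = -9.71°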